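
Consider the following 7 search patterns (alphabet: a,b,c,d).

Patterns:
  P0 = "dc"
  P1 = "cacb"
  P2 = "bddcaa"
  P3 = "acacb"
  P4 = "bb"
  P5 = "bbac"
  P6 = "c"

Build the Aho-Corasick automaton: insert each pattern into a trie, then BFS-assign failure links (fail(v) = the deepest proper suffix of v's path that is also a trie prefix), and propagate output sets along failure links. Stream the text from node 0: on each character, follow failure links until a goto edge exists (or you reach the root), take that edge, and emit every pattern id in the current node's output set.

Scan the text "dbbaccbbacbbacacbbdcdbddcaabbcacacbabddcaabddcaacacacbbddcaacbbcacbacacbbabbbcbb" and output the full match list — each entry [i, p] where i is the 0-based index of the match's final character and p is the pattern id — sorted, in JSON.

Construct AC machine:
Trie nodes:
  0='ε' goto a→13 b→7 c→3 d→1
  1='d' goto c→2
  2='dc' goto ·  ←P0
  3='c' goto a→4  ←P6
  4='ca' goto c→5
  5='cac' goto b→6
  6='cacb' goto ·  ←P1
  7='b' goto b→18 d→8
  8='bd' goto d→9
  9='bdd' goto c→10
  10='bddc' goto a→11
  11='bddca' goto a→12
  12='bddcaa' goto ·  ←P2
  13='a' goto c→14
  14='ac' goto a→15
  15='aca' goto c→16
  16='acac' goto b→17
  17='acacb' goto ·  ←P3
  18='bb' goto a→19  ←P4
  19='bba' goto c→20
  20='bbac' goto ·  ←P5

BFS fail/out derivation:
  fail(1) 'd': from fail(0)=0 chase 'd': 0 ⇒ 0;  out=∅∪out(0)=∅
  fail(3) 'c': from fail(0)=0 chase 'c': 0 ⇒ 0;  out={6}∪out(0)={6}
  fail(7) 'b': from fail(0)=0 chase 'b': 0 ⇒ 0;  out=∅∪out(0)=∅
  fail(13) 'a': from fail(0)=0 chase 'a': 0 ⇒ 0;  out=∅∪out(0)=∅
  fail(2) 'dc': from fail(1)=0 chase 'c': 0 ⇒ 3;  out={0}∪out(3)={0,6}
  fail(4) 'ca': from fail(3)=0 chase 'a': 0 ⇒ 13;  out=∅∪out(13)=∅
  fail(8) 'bd': from fail(7)=0 chase 'd': 0 ⇒ 1;  out=∅∪out(1)=∅
  fail(14) 'ac': from fail(13)=0 chase 'c': 0 ⇒ 3;  out=∅∪out(3)={6}
  fail(18) 'bb': from fail(7)=0 chase 'b': 0 ⇒ 7;  out={4}∪out(7)={4}
  fail(5) 'cac': from fail(4)=13 chase 'c': 13 ⇒ 14;  out=∅∪out(14)={6}
  fail(9) 'bdd': from fail(8)=1 chase 'd': 1→0 ⇒ 1;  out=∅∪out(1)=∅
  fail(15) 'aca': from fail(14)=3 chase 'a': 3 ⇒ 4;  out=∅∪out(4)=∅
  fail(19) 'bba': from fail(18)=7 chase 'a': 7→0 ⇒ 13;  out=∅∪out(13)=∅
  fail(6) 'cacb': from fail(5)=14 chase 'b': 14→3→0 ⇒ 7;  out={1}∪out(7)={1}
  fail(10) 'bddc': from fail(9)=1 chase 'c': 1 ⇒ 2;  out=∅∪out(2)={0,6}
  fail(16) 'acac': from fail(15)=4 chase 'c': 4 ⇒ 5;  out=∅∪out(5)={6}
  fail(20) 'bbac': from fail(19)=13 chase 'c': 13 ⇒ 14;  out={5}∪out(14)={5,6}
  fail(11) 'bddca': from fail(10)=2 chase 'a': 2→3 ⇒ 4;  out=∅∪out(4)=∅
  fail(17) 'acacb': from fail(16)=5 chase 'b': 5 ⇒ 6;  out={3}∪out(6)={1,3}
  fail(12) 'bddcaa': from fail(11)=4 chase 'a': 4→13→0 ⇒ 13;  out={2}∪out(13)={2}

Run:
pos 0 'd': at 1
pos 1 'b': at 7 (via fail)
pos 2 'b': at 18  ** P4@[1:2]
pos 3 'a': at 19
pos 4 'c': at 20  ** P5@[1:4],P6@[4:4]
pos 5 'c': at 3 (via fail)  ** P6@[5:5]
pos 6 'b': at 7 (via fail)
pos 7 'b': at 18  ** P4@[6:7]
pos 8 'a': at 19
pos 9 'c': at 20  ** P5@[6:9],P6@[9:9]
pos 10 'b': at 7 (via fail)
pos 11 'b': at 18  ** P4@[10:11]
pos 12 'a': at 19
pos 13 'c': at 20  ** P5@[10:13],P6@[13:13]
pos 14 'a': at 15 (via fail)
pos 15 'c': at 16  ** P6@[15:15]
pos 16 'b': at 17  ** P1@[13:16],P3@[12:16]
pos 17 'b': at 18 (via fail)  ** P4@[16:17]
pos 18 'd': at 8 (via fail)
pos 19 'c': at 2 (via fail)  ** P0@[18:19],P6@[19:19]
pos 20 'd': at 1 (via fail)
pos 21 'b': at 7 (via fail)
pos 22 'd': at 8
pos 23 'd': at 9
pos 24 'c': at 10  ** P0@[23:24],P6@[24:24]
pos 25 'a': at 11
pos 26 'a': at 12  ** P2@[21:26]
pos 27 'b': at 7 (via fail)
pos 28 'b': at 18  ** P4@[27:28]
pos 29 'c': at 3 (via fail)  ** P6@[29:29]
pos 30 'a': at 4
pos 31 'c': at 5  ** P6@[31:31]
pos 32 'a': at 15 (via fail)
pos 33 'c': at 16  ** P6@[33:33]
pos 34 'b': at 17  ** P1@[31:34],P3@[30:34]
pos 35 'a': at 13 (via fail)
pos 36 'b': at 7 (via fail)
pos 37 'd': at 8
pos 38 'd': at 9
pos 39 'c': at 10  ** P0@[38:39],P6@[39:39]
pos 40 'a': at 11
pos 41 'a': at 12  ** P2@[36:41]
pos 42 'b': at 7 (via fail)
pos 43 'd': at 8
pos 44 'd': at 9
pos 45 'c': at 10  ** P0@[44:45],P6@[45:45]
pos 46 'a': at 11
pos 47 'a': at 12  ** P2@[42:47]
pos 48 'c': at 14 (via fail)  ** P6@[48:48]
pos 49 'a': at 15
pos 50 'c': at 16  ** P6@[50:50]
pos 51 'a': at 15 (via fail)
pos 52 'c': at 16  ** P6@[52:52]
pos 53 'b': at 17  ** P1@[50:53],P3@[49:53]
pos 54 'b': at 18 (via fail)  ** P4@[53:54]
pos 55 'd': at 8 (via fail)
pos 56 'd': at 9
pos 57 'c': at 10  ** P0@[56:57],P6@[57:57]
pos 58 'a': at 11
pos 59 'a': at 12  ** P2@[54:59]
pos 60 'c': at 14 (via fail)  ** P6@[60:60]
pos 61 'b': at 7 (via fail)
pos 62 'b': at 18  ** P4@[61:62]
pos 63 'c': at 3 (via fail)  ** P6@[63:63]
pos 64 'a': at 4
pos 65 'c': at 5  ** P6@[65:65]
pos 66 'b': at 6  ** P1@[63:66]
pos 67 'a': at 13 (via fail)
pos 68 'c': at 14  ** P6@[68:68]
pos 69 'a': at 15
pos 70 'c': at 16  ** P6@[70:70]
pos 71 'b': at 17  ** P1@[68:71],P3@[67:71]
pos 72 'b': at 18 (via fail)  ** P4@[71:72]
pos 73 'a': at 19
pos 74 'b': at 7 (via fail)
pos 75 'b': at 18  ** P4@[74:75]
pos 76 'b': at 18 (via fail)  ** P4@[75:76]
pos 77 'c': at 3 (via fail)  ** P6@[77:77]
pos 78 'b': at 7 (via fail)
pos 79 'b': at 18  ** P4@[78:79]

Result: [[2,4],[4,5],[4,6],[5,6],[7,4],[9,5],[9,6],[11,4],[13,5],[13,6],[15,6],[16,1],[16,3],[17,4],[19,0],[19,6],[24,0],[24,6],[26,2],[28,4],[29,6],[31,6],[33,6],[34,1],[34,3],[39,0],[39,6],[41,2],[45,0],[45,6],[47,2],[48,6],[50,6],[52,6],[53,1],[53,3],[54,4],[57,0],[57,6],[59,2],[60,6],[62,4],[63,6],[65,6],[66,1],[68,6],[70,6],[71,1],[71,3],[72,4],[75,4],[76,4],[77,6],[79,4]]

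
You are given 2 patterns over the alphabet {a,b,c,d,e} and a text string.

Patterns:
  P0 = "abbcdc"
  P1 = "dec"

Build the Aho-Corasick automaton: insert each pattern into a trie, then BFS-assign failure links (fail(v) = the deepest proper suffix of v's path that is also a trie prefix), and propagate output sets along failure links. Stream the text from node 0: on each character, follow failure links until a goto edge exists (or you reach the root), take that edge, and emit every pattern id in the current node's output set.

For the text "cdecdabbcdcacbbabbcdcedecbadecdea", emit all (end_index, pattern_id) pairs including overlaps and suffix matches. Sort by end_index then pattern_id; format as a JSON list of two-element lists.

Construct AC machine:
Trie nodes:
  n0 'ε': a→1 d→7
  n1 'a': b→2
  n2 'ab': b→3
  n3 'abb': c→4
  n4 'abbc': d→5
  n5 'abbcd': c→6
  n6 'abbcdc': ·  [P0 ends]
  n7 'd': e→8
  n8 'de': c→9
  n9 'dec': ·  [P1 ends]

BFS fail/out derivation:
  fail(1) 'a': from fail(0)=0 chase 'a': 0 ⇒ 0;  out=∅∪out(0)=∅
  fail(7) 'd': from fail(0)=0 chase 'd': 0 ⇒ 0;  out=∅∪out(0)=∅
  fail(2) 'ab': from fail(1)=0 chase 'b': 0 ⇒ 0;  out=∅∪out(0)=∅
  fail(8) 'de': from fail(7)=0 chase 'e': 0 ⇒ 0;  out=∅∪out(0)=∅
  fail(3) 'abb': from fail(2)=0 chase 'b': 0 ⇒ 0;  out=∅∪out(0)=∅
  fail(9) 'dec': from fail(8)=0 chase 'c': 0 ⇒ 0;  out={1}∪out(0)={1}
  fail(4) 'abbc': from fail(3)=0 chase 'c': 0 ⇒ 0;  out=∅∪out(0)=∅
  fail(5) 'abbcd': from fail(4)=0 chase 'd': 0 ⇒ 7;  out=∅∪out(7)=∅
  fail(6) 'abbcdc': from fail(5)=7 chase 'c': 7→0 ⇒ 0;  out={0}∪out(0)={0}

Text stream:
[0] read 'c'  n0⇒n0
[1] read 'd'  n0⇒n7
[2] read 'e'  n7⇒n8
[3] read 'c'  n8⇒n9  → match P1@[1:3]
[4] read 'd'  n9⇒n7 ·f
[5] read 'a'  n7⇒n1 ·f
[6] read 'b'  n1⇒n2
[7] read 'b'  n2⇒n3
[8] read 'c'  n3⇒n4
[9] read 'd'  n4⇒n5
[10] read 'c'  n5⇒n6  → match P0@[5:10]
[11] read 'a'  n6⇒n1 ·f
[12] read 'c'  n1⇒n0 ·f
[13] read 'b'  n0⇒n0
[14] read 'b'  n0⇒n0
[15] read 'a'  n0⇒n1
[16] read 'b'  n1⇒n2
[17] read 'b'  n2⇒n3
[18] read 'c'  n3⇒n4
[19] read 'd'  n4⇒n5
[20] read 'c'  n5⇒n6  → match P0@[15:20]
[21] read 'e'  n6⇒n0 ·f
[22] read 'd'  n0⇒n7
[23] read 'e'  n7⇒n8
[24] read 'c'  n8⇒n9  → match P1@[22:24]
[25] read 'b'  n9⇒n0 ·f
[26] read 'a'  n0⇒n1
[27] read 'd'  n1⇒n7 ·f
[28] read 'e'  n7⇒n8
[29] read 'c'  n8⇒n9  → match P1@[27:29]
[30] read 'd'  n9⇒n7 ·f
[31] read 'e'  n7⇒n8
[32] read 'a'  n8⇒n1 ·f

Matches: [[3,1],[10,0],[20,0],[24,1],[29,1]]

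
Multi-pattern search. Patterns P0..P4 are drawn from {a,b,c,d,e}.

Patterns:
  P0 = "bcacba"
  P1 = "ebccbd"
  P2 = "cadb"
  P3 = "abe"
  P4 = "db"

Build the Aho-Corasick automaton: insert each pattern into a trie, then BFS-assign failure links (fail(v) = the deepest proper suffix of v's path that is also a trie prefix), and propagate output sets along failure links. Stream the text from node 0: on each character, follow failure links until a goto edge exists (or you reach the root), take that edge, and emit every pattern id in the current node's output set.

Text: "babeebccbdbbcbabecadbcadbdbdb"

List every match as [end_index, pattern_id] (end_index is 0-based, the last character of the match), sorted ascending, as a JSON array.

Build:
Trie nodes:
  n0 'ε': a→17 b→1 c→13 d→20 e→7
  n1 'b': c→2
  n2 'bc': a→3
  n3 'bca': c→4
  n4 'bcac': b→5
  n5 'bcacb': a→6
  n6 'bcacba': ·  [P0 ends]
  n7 'e': b→8
  n8 'eb': c→9
  n9 'ebc': c→10
  n10 'ebcc': b→11
  n11 'ebccb': d→12
  n12 'ebccbd': ·  [P1 ends]
  n13 'c': a→14
  n14 'ca': d→15
  n15 'cad': b→16
  n16 'cadb': ·  [P2 ends]
  n17 'a': b→18
  n18 'ab': e→19
  n19 'abe': ·  [P3 ends]
  n20 'd': b→21
  n21 'db': ·  [P4 ends]

BFS fail/out derivation:
  fail(1) 'b': from fail(0)=0 chase 'b': 0 ⇒ 0;  out=∅∪out(0)=∅
  fail(7) 'e': from fail(0)=0 chase 'e': 0 ⇒ 0;  out=∅∪out(0)=∅
  fail(13) 'c': from fail(0)=0 chase 'c': 0 ⇒ 0;  out=∅∪out(0)=∅
  fail(17) 'a': from fail(0)=0 chase 'a': 0 ⇒ 0;  out=∅∪out(0)=∅
  fail(20) 'd': from fail(0)=0 chase 'd': 0 ⇒ 0;  out=∅∪out(0)=∅
  fail(2) 'bc': from fail(1)=0 chase 'c': 0 ⇒ 13;  out=∅∪out(13)=∅
  fail(8) 'eb': from fail(7)=0 chase 'b': 0 ⇒ 1;  out=∅∪out(1)=∅
  fail(14) 'ca': from fail(13)=0 chase 'a': 0 ⇒ 17;  out=∅∪out(17)=∅
  fail(18) 'ab': from fail(17)=0 chase 'b': 0 ⇒ 1;  out=∅∪out(1)=∅
  fail(21) 'db': from fail(20)=0 chase 'b': 0 ⇒ 1;  out={4}∪out(1)={4}
  fail(3) 'bca': from fail(2)=13 chase 'a': 13 ⇒ 14;  out=∅∪out(14)=∅
  fail(9) 'ebc': from fail(8)=1 chase 'c': 1 ⇒ 2;  out=∅∪out(2)=∅
  fail(15) 'cad': from fail(14)=17 chase 'd': 17→0 ⇒ 20;  out=∅∪out(20)=∅
  fail(19) 'abe': from fail(18)=1 chase 'e': 1→0 ⇒ 7;  out={3}∪out(7)={3}
  fail(4) 'bcac': from fail(3)=14 chase 'c': 14→17→0 ⇒ 13;  out=∅∪out(13)=∅
  fail(10) 'ebcc': from fail(9)=2 chase 'c': 2→13→0 ⇒ 13;  out=∅∪out(13)=∅
  fail(16) 'cadb': from fail(15)=20 chase 'b': 20 ⇒ 21;  out={2}∪out(21)={2,4}
  fail(5) 'bcacb': from fail(4)=13 chase 'b': 13→0 ⇒ 1;  out=∅∪out(1)=∅
  fail(11) 'ebccb': from fail(10)=13 chase 'b': 13→0 ⇒ 1;  out=∅∪out(1)=∅
  fail(6) 'bcacba': from fail(5)=1 chase 'a': 1→0 ⇒ 17;  out={0}∪out(17)={0}
  fail(12) 'ebccbd': from fail(11)=1 chase 'd': 1→0 ⇒ 20;  out={1}∪out(20)={1}

Text stream:
[0] read 'b'  n0⇒n1
[1] read 'a'  n1⇒n17 ·f
[2] read 'b'  n17⇒n18
[3] read 'e'  n18⇒n19  ** P3@[1:3]
[4] read 'e'  n19⇒n7 ·f
[5] read 'b'  n7⇒n8
[6] read 'c'  n8⇒n9
[7] read 'c'  n9⇒n10
[8] read 'b'  n10⇒n11
[9] read 'd'  n11⇒n12  ** P1@[4:9]
[10] read 'b'  n12⇒n21 ·f  ** P4@[9:10]
[11] read 'b'  n21⇒n1 ·f
[12] read 'c'  n1⇒n2
[13] read 'b'  n2⇒n1 ·f
[14] read 'a'  n1⇒n17 ·f
[15] read 'b'  n17⇒n18
[16] read 'e'  n18⇒n19  ** P3@[14:16]
[17] read 'c'  n19⇒n13 ·f
[18] read 'a'  n13⇒n14
[19] read 'd'  n14⇒n15
[20] read 'b'  n15⇒n16  ** P2@[17:20],P4@[19:20]
[21] read 'c'  n16⇒n2 ·f
[22] read 'a'  n2⇒n3
[23] read 'd'  n3⇒n15 ·f
[24] read 'b'  n15⇒n16  ** P2@[21:24],P4@[23:24]
[25] read 'd'  n16⇒n20 ·f
[26] read 'b'  n20⇒n21  ** P4@[25:26]
[27] read 'd'  n21⇒n20 ·f
[28] read 'b'  n20⇒n21  ** P4@[27:28]

Result: [[3,3],[9,1],[10,4],[16,3],[20,2],[20,4],[24,2],[24,4],[26,4],[28,4]]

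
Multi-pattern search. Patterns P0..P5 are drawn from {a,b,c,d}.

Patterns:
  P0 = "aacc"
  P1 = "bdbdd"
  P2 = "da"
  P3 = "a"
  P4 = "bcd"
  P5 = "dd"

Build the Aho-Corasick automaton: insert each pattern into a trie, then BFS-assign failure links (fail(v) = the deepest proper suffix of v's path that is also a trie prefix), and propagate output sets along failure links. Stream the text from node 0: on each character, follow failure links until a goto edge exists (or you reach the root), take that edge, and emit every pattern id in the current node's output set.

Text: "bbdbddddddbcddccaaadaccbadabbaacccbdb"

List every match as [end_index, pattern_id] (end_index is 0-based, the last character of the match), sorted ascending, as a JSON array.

Build:
Trie (insert patterns):
  n0 'ε': a→1 b→5 d→10
  n1 'a': a→2  ←P3
  n2 'aa': c→3
  n3 'aac': c→4
  n4 'aacc': ·  ←P0
  n5 'b': c→12 d→6
  n6 'bd': b→7
  n7 'bdb': d→8
  n8 'bdbd': d→9
  n9 'bdbdd': ·  ←P1
  n10 'd': a→11 d→14
  n11 'da': ·  ←P2
  n12 'bc': d→13
  n13 'bcd': ·  ←P4
  n14 'dd': ·  ←P5

Failure links (BFS by depth):
  n1('a'): parent n0 fail=0; on 'a' 0 → fail=0;  out {3}∪∅={3}
  n5('b'): parent n0 fail=0; on 'b' 0 → fail=0;  out ∅∪∅=∅
  n10('d'): parent n0 fail=0; on 'd' 0 → fail=0;  out ∅∪∅=∅
  n2('aa'): parent n1 fail=0; on 'a' 0 → fail=1;  out ∅∪{3}={3}
  n6('bd'): parent n5 fail=0; on 'd' 0 → fail=10;  out ∅∪∅=∅
  n11('da'): parent n10 fail=0; on 'a' 0 → fail=1;  out {2}∪{3}={2,3}
  n12('bc'): parent n5 fail=0; on 'c' 0 → fail=0;  out ∅∪∅=∅
  n14('dd'): parent n10 fail=0; on 'd' 0 → fail=10;  out {5}∪∅={5}
  n3('aac'): parent n2 fail=1; on 'c' 1→0 → fail=0;  out ∅∪∅=∅
  n7('bdb'): parent n6 fail=10; on 'b' 10→0 → fail=5;  out ∅∪∅=∅
  n13('bcd'): parent n12 fail=0; on 'd' 0 → fail=10;  out {4}∪∅={4}
  n4('aacc'): parent n3 fail=0; on 'c' 0 → fail=0;  out {0}∪∅={0}
  n8('bdbd'): parent n7 fail=5; on 'd' 5 → fail=6;  out ∅∪∅=∅
  n9('bdbdd'): parent n8 fail=6; on 'd' 6→10 → fail=14;  out {1}∪{5}={1,5}

Scan:
[0] read 'b'  n0⇒n5
[1] read 'b'  n5⇒n5 (via fail)
[2] read 'd'  n5⇒n6
[3] read 'b'  n6⇒n7
[4] read 'd'  n7⇒n8
[5] read 'd'  n8⇒n9  → match P1@[1:5],P5@[4:5]
[6] read 'd'  n9⇒n14 (via fail)  → match P5@[5:6]
[7] read 'd'  n14⇒n14 (via fail)  → match P5@[6:7]
[8] read 'd'  n14⇒n14 (via fail)  → match P5@[7:8]
[9] read 'd'  n14⇒n14 (via fail)  → match P5@[8:9]
[10] read 'b'  n14⇒n5 (via fail)
[11] read 'c'  n5⇒n12
[12] read 'd'  n12⇒n13  → match P4@[10:12]
[13] read 'd'  n13⇒n14 (via fail)  → match P5@[12:13]
[14] read 'c'  n14⇒n0 (via fail)
[15] read 'c'  n0⇒n0
[16] read 'a'  n0⇒n1  → match P3@[16:16]
[17] read 'a'  n1⇒n2  → match P3@[17:17]
[18] read 'a'  n2⇒n2 (via fail)  → match P3@[18:18]
[19] read 'd'  n2⇒n10 (via fail)
[20] read 'a'  n10⇒n11  → match P2@[19:20],P3@[20:20]
[21] read 'c'  n11⇒n0 (via fail)
[22] read 'c'  n0⇒n0
[23] read 'b'  n0⇒n5
[24] read 'a'  n5⇒n1 (via fail)  → match P3@[24:24]
[25] read 'd'  n1⇒n10 (via fail)
[26] read 'a'  n10⇒n11  → match P2@[25:26],P3@[26:26]
[27] read 'b'  n11⇒n5 (via fail)
[28] read 'b'  n5⇒n5 (via fail)
[29] read 'a'  n5⇒n1 (via fail)  → match P3@[29:29]
[30] read 'a'  n1⇒n2  → match P3@[30:30]
[31] read 'c'  n2⇒n3
[32] read 'c'  n3⇒n4  → match P0@[29:32]
[33] read 'c'  n4⇒n0 (via fail)
[34] read 'b'  n0⇒n5
[35] read 'd'  n5⇒n6
[36] read 'b'  n6⇒n7

Matches: [[5,1],[5,5],[6,5],[7,5],[8,5],[9,5],[12,4],[13,5],[16,3],[17,3],[18,3],[20,2],[20,3],[24,3],[26,2],[26,3],[29,3],[30,3],[32,0]]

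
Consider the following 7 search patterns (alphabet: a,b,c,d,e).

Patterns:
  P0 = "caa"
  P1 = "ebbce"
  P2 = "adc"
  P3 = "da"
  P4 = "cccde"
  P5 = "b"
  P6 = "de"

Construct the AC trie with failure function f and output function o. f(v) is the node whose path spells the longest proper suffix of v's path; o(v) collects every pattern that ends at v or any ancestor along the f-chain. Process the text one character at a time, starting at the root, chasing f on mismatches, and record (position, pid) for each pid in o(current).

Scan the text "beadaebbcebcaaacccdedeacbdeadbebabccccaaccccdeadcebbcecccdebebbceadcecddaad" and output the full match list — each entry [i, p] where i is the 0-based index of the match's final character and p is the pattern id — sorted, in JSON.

Build:
Trie (insert patterns):
  0='ε' goto a→9 b→18 c→1 d→12 e→4
  1='c' goto a→2 c→14
  2='ca' goto a→3
  3='caa' goto ·  [P0 ends]
  4='e' goto b→5
  5='eb' goto b→6
  6='ebb' goto c→7
  7='ebbc' goto e→8
  8='ebbce' goto ·  [P1 ends]
  9='a' goto d→10
  10='ad' goto c→11
  11='adc' goto ·  [P2 ends]
  12='d' goto a→13 e→19
  13='da' goto ·  [P3 ends]
  14='cc' goto c→15
  15='ccc' goto d→16
  16='cccd' goto e→17
  17='cccde' goto ·  [P4 ends]
  18='b' goto ·  [P5 ends]
  19='de' goto ·  [P6 ends]

Failure links (BFS by depth):
  n1('c'): parent n0 fail=0; on 'c' 0 → fail=0;  out ∅∪∅=∅
  n4('e'): parent n0 fail=0; on 'e' 0 → fail=0;  out ∅∪∅=∅
  n9('a'): parent n0 fail=0; on 'a' 0 → fail=0;  out ∅∪∅=∅
  n12('d'): parent n0 fail=0; on 'd' 0 → fail=0;  out ∅∪∅=∅
  n18('b'): parent n0 fail=0; on 'b' 0 → fail=0;  out {5}∪∅={5}
  n2('ca'): parent n1 fail=0; on 'a' 0 → fail=9;  out ∅∪∅=∅
  n5('eb'): parent n4 fail=0; on 'b' 0 → fail=18;  out ∅∪{5}={5}
  n10('ad'): parent n9 fail=0; on 'd' 0 → fail=12;  out ∅∪∅=∅
  n13('da'): parent n12 fail=0; on 'a' 0 → fail=9;  out {3}∪∅={3}
  n14('cc'): parent n1 fail=0; on 'c' 0 → fail=1;  out ∅∪∅=∅
  n19('de'): parent n12 fail=0; on 'e' 0 → fail=4;  out {6}∪∅={6}
  n3('caa'): parent n2 fail=9; on 'a' 9→0 → fail=9;  out {0}∪∅={0}
  n6('ebb'): parent n5 fail=18; on 'b' 18→0 → fail=18;  out ∅∪{5}={5}
  n11('adc'): parent n10 fail=12; on 'c' 12→0 → fail=1;  out {2}∪∅={2}
  n15('ccc'): parent n14 fail=1; on 'c' 1 → fail=14;  out ∅∪∅=∅
  n7('ebbc'): parent n6 fail=18; on 'c' 18→0 → fail=1;  out ∅∪∅=∅
  n16('cccd'): parent n15 fail=14; on 'd' 14→1→0 → fail=12;  out ∅∪∅=∅
  n8('ebbce'): parent n7 fail=1; on 'e' 1→0 → fail=4;  out {1}∪∅={1}
  n17('cccde'): parent n16 fail=12; on 'e' 12 → fail=19;  out {4}∪{6}={4,6}

Run:
pos 0 'b': at 18  → match P5@[0:0]
pos 1 'e': at 4 ·f
pos 2 'a': at 9 ·f
pos 3 'd': at 10
pos 4 'a': at 13 ·f  → match P3@[3:4]
pos 5 'e': at 4 ·f
pos 6 'b': at 5  → match P5@[6:6]
pos 7 'b': at 6  → match P5@[7:7]
pos 8 'c': at 7
pos 9 'e': at 8  → match P1@[5:9]
pos 10 'b': at 5 ·f  → match P5@[10:10]
pos 11 'c': at 1 ·f
pos 12 'a': at 2
pos 13 'a': at 3  → match P0@[11:13]
pos 14 'a': at 9 ·f
pos 15 'c': at 1 ·f
pos 16 'c': at 14
pos 17 'c': at 15
pos 18 'd': at 16
pos 19 'e': at 17  → match P4@[15:19],P6@[18:19]
pos 20 'd': at 12 ·f
pos 21 'e': at 19  → match P6@[20:21]
pos 22 'a': at 9 ·f
pos 23 'c': at 1 ·f
pos 24 'b': at 18 ·f  → match P5@[24:24]
pos 25 'd': at 12 ·f
pos 26 'e': at 19  → match P6@[25:26]
pos 27 'a': at 9 ·f
pos 28 'd': at 10
pos 29 'b': at 18 ·f  → match P5@[29:29]
pos 30 'e': at 4 ·f
pos 31 'b': at 5  → match P5@[31:31]
pos 32 'a': at 9 ·f
pos 33 'b': at 18 ·f  → match P5@[33:33]
pos 34 'c': at 1 ·f
pos 35 'c': at 14
pos 36 'c': at 15
pos 37 'c': at 15 ·f
pos 38 'a': at 2 ·f
pos 39 'a': at 3  → match P0@[37:39]
pos 40 'c': at 1 ·f
pos 41 'c': at 14
pos 42 'c': at 15
pos 43 'c': at 15 ·f
pos 44 'd': at 16
pos 45 'e': at 17  → match P4@[41:45],P6@[44:45]
pos 46 'a': at 9 ·f
pos 47 'd': at 10
pos 48 'c': at 11  → match P2@[46:48]
pos 49 'e': at 4 ·f
pos 50 'b': at 5  → match P5@[50:50]
pos 51 'b': at 6  → match P5@[51:51]
pos 52 'c': at 7
pos 53 'e': at 8  → match P1@[49:53]
pos 54 'c': at 1 ·f
pos 55 'c': at 14
pos 56 'c': at 15
pos 57 'd': at 16
pos 58 'e': at 17  → match P4@[54:58],P6@[57:58]
pos 59 'b': at 5 ·f  → match P5@[59:59]
pos 60 'e': at 4 ·f
pos 61 'b': at 5  → match P5@[61:61]
pos 62 'b': at 6  → match P5@[62:62]
pos 63 'c': at 7
pos 64 'e': at 8  → match P1@[60:64]
pos 65 'a': at 9 ·f
pos 66 'd': at 10
pos 67 'c': at 11  → match P2@[65:67]
pos 68 'e': at 4 ·f
pos 69 'c': at 1 ·f
pos 70 'd': at 12 ·f
pos 71 'd': at 12 ·f
pos 72 'a': at 13  → match P3@[71:72]
pos 73 'a': at 9 ·f
pos 74 'd': at 10

All matches (sorted): [[0,5],[4,3],[6,5],[7,5],[9,1],[10,5],[13,0],[19,4],[19,6],[21,6],[24,5],[26,6],[29,5],[31,5],[33,5],[39,0],[45,4],[45,6],[48,2],[50,5],[51,5],[53,1],[58,4],[58,6],[59,5],[61,5],[62,5],[64,1],[67,2],[72,3]]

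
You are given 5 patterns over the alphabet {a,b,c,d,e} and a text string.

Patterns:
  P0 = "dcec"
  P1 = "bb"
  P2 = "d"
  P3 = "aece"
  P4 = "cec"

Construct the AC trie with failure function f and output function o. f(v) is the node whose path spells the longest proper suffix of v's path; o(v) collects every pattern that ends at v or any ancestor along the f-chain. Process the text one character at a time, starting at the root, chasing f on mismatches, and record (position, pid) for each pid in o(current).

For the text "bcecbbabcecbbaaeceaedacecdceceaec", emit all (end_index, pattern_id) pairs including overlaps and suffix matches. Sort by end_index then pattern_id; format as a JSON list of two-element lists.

Build:
Trie nodes:
  n0 'ε': a→7 b→5 c→11 d→1
  n1 'd': c→2  ←P2
  n2 'dc': e→3
  n3 'dce': c→4
  n4 'dcec': ·  ←P0
  n5 'b': b→6
  n6 'bb': ·  ←P1
  n7 'a': e→8
  n8 'ae': c→9
  n9 'aec': e→10
  n10 'aece': ·  ←P3
  n11 'c': e→12
  n12 'ce': c→13
  n13 'cec': ·  ←P4

BFS fail/out derivation:
  fail(1) 'd': from fail(0)=0 chase 'd': 0 ⇒ 0;  out={2}∪out(0)={2}
  fail(5) 'b': from fail(0)=0 chase 'b': 0 ⇒ 0;  out=∅∪out(0)=∅
  fail(7) 'a': from fail(0)=0 chase 'a': 0 ⇒ 0;  out=∅∪out(0)=∅
  fail(11) 'c': from fail(0)=0 chase 'c': 0 ⇒ 0;  out=∅∪out(0)=∅
  fail(2) 'dc': from fail(1)=0 chase 'c': 0 ⇒ 11;  out=∅∪out(11)=∅
  fail(6) 'bb': from fail(5)=0 chase 'b': 0 ⇒ 5;  out={1}∪out(5)={1}
  fail(8) 'ae': from fail(7)=0 chase 'e': 0 ⇒ 0;  out=∅∪out(0)=∅
  fail(12) 'ce': from fail(11)=0 chase 'e': 0 ⇒ 0;  out=∅∪out(0)=∅
  fail(3) 'dce': from fail(2)=11 chase 'e': 11 ⇒ 12;  out=∅∪out(12)=∅
  fail(9) 'aec': from fail(8)=0 chase 'c': 0 ⇒ 11;  out=∅∪out(11)=∅
  fail(13) 'cec': from fail(12)=0 chase 'c': 0 ⇒ 11;  out={4}∪out(11)={4}
  fail(4) 'dcec': from fail(3)=12 chase 'c': 12 ⇒ 13;  out={0}∪out(13)={0,4}
  fail(10) 'aece': from fail(9)=11 chase 'e': 11 ⇒ 12;  out={3}∪out(12)={3}

Run:
[0] read 'b'  n0⇒n5
[1] read 'c'  n5⇒n11 (via fail)
[2] read 'e'  n11⇒n12
[3] read 'c'  n12⇒n13  → match P4@[1:3]
[4] read 'b'  n13⇒n5 (via fail)
[5] read 'b'  n5⇒n6  → match P1@[4:5]
[6] read 'a'  n6⇒n7 (via fail)
[7] read 'b'  n7⇒n5 (via fail)
[8] read 'c'  n5⇒n11 (via fail)
[9] read 'e'  n11⇒n12
[10] read 'c'  n12⇒n13  → match P4@[8:10]
[11] read 'b'  n13⇒n5 (via fail)
[12] read 'b'  n5⇒n6  → match P1@[11:12]
[13] read 'a'  n6⇒n7 (via fail)
[14] read 'a'  n7⇒n7 (via fail)
[15] read 'e'  n7⇒n8
[16] read 'c'  n8⇒n9
[17] read 'e'  n9⇒n10  → match P3@[14:17]
[18] read 'a'  n10⇒n7 (via fail)
[19] read 'e'  n7⇒n8
[20] read 'd'  n8⇒n1 (via fail)  → match P2@[20:20]
[21] read 'a'  n1⇒n7 (via fail)
[22] read 'c'  n7⇒n11 (via fail)
[23] read 'e'  n11⇒n12
[24] read 'c'  n12⇒n13  → match P4@[22:24]
[25] read 'd'  n13⇒n1 (via fail)  → match P2@[25:25]
[26] read 'c'  n1⇒n2
[27] read 'e'  n2⇒n3
[28] read 'c'  n3⇒n4  → match P0@[25:28],P4@[26:28]
[29] read 'e'  n4⇒n12 (via fail)
[30] read 'a'  n12⇒n7 (via fail)
[31] read 'e'  n7⇒n8
[32] read 'c'  n8⇒n9

Matches: [[3,4],[5,1],[10,4],[12,1],[17,3],[20,2],[24,4],[25,2],[28,0],[28,4]]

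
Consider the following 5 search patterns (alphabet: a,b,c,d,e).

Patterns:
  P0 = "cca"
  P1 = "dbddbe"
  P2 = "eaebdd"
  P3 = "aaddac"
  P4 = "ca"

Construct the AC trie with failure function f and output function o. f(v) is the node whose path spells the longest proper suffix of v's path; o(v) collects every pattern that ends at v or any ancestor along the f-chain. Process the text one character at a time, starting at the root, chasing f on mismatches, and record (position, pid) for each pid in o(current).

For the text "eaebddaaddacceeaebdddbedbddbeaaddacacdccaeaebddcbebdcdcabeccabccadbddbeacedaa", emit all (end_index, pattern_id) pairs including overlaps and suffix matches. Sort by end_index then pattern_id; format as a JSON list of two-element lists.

Build automaton:
Trie (insert patterns):
  0='ε' goto a→16 c→1 d→4 e→10
  1='c' goto a→22 c→2
  2='cc' goto a→3
  3='cca' goto ·  ←P0
  4='d' goto b→5
  5='db' goto d→6
  6='dbd' goto d→7
  7='dbdd' goto b→8
  8='dbddb' goto e→9
  9='dbddbe' goto ·  ←P1
  10='e' goto a→11
  11='ea' goto e→12
  12='eae' goto b→13
  13='eaeb' goto d→14
  14='eaebd' goto d→15
  15='eaebdd' goto ·  ←P2
  16='a' goto a→17
  17='aa' goto d→18
  18='aad' goto d→19
  19='aadd' goto a→20
  20='aadda' goto c→21
  21='aaddac' goto ·  ←P3
  22='ca' goto ·  ←P4

BFS fail/out derivation:
  fail(1) 'c': from fail(0)=0 chase 'c': 0 ⇒ 0;  out=∅∪out(0)=∅
  fail(4) 'd': from fail(0)=0 chase 'd': 0 ⇒ 0;  out=∅∪out(0)=∅
  fail(10) 'e': from fail(0)=0 chase 'e': 0 ⇒ 0;  out=∅∪out(0)=∅
  fail(16) 'a': from fail(0)=0 chase 'a': 0 ⇒ 0;  out=∅∪out(0)=∅
  fail(2) 'cc': from fail(1)=0 chase 'c': 0 ⇒ 1;  out=∅∪out(1)=∅
  fail(5) 'db': from fail(4)=0 chase 'b': 0 ⇒ 0;  out=∅∪out(0)=∅
  fail(11) 'ea': from fail(10)=0 chase 'a': 0 ⇒ 16;  out=∅∪out(16)=∅
  fail(17) 'aa': from fail(16)=0 chase 'a': 0 ⇒ 16;  out=∅∪out(16)=∅
  fail(22) 'ca': from fail(1)=0 chase 'a': 0 ⇒ 16;  out={4}∪out(16)={4}
  fail(3) 'cca': from fail(2)=1 chase 'a': 1 ⇒ 22;  out={0}∪out(22)={0,4}
  fail(6) 'dbd': from fail(5)=0 chase 'd': 0 ⇒ 4;  out=∅∪out(4)=∅
  fail(12) 'eae': from fail(11)=16 chase 'e': 16→0 ⇒ 10;  out=∅∪out(10)=∅
  fail(18) 'aad': from fail(17)=16 chase 'd': 16→0 ⇒ 4;  out=∅∪out(4)=∅
  fail(7) 'dbdd': from fail(6)=4 chase 'd': 4→0 ⇒ 4;  out=∅∪out(4)=∅
  fail(13) 'eaeb': from fail(12)=10 chase 'b': 10→0 ⇒ 0;  out=∅∪out(0)=∅
  fail(19) 'aadd': from fail(18)=4 chase 'd': 4→0 ⇒ 4;  out=∅∪out(4)=∅
  fail(8) 'dbddb': from fail(7)=4 chase 'b': 4 ⇒ 5;  out=∅∪out(5)=∅
  fail(14) 'eaebd': from fail(13)=0 chase 'd': 0 ⇒ 4;  out=∅∪out(4)=∅
  fail(20) 'aadda': from fail(19)=4 chase 'a': 4→0 ⇒ 16;  out=∅∪out(16)=∅
  fail(9) 'dbddbe': from fail(8)=5 chase 'e': 5→0 ⇒ 10;  out={1}∪out(10)={1}
  fail(15) 'eaebdd': from fail(14)=4 chase 'd': 4→0 ⇒ 4;  out={2}∪out(4)={2}
  fail(21) 'aaddac': from fail(20)=16 chase 'c': 16→0 ⇒ 1;  out={3}∪out(1)={3}

Text stream:
[0] read 'e'  n0⇒n10
[1] read 'a'  n10⇒n11
[2] read 'e'  n11⇒n12
[3] read 'b'  n12⇒n13
[4] read 'd'  n13⇒n14
[5] read 'd'  n14⇒n15  ** P2@[0:5]
[6] read 'a'  n15⇒n16 (via fail)
[7] read 'a'  n16⇒n17
[8] read 'd'  n17⇒n18
[9] read 'd'  n18⇒n19
[10] read 'a'  n19⇒n20
[11] read 'c'  n20⇒n21  ** P3@[6:11]
[12] read 'c'  n21⇒n2 (via fail)
[13] read 'e'  n2⇒n10 (via fail)
[14] read 'e'  n10⇒n10 (via fail)
[15] read 'a'  n10⇒n11
[16] read 'e'  n11⇒n12
[17] read 'b'  n12⇒n13
[18] read 'd'  n13⇒n14
[19] read 'd'  n14⇒n15  ** P2@[14:19]
[20] read 'd'  n15⇒n4 (via fail)
[21] read 'b'  n4⇒n5
[22] read 'e'  n5⇒n10 (via fail)
[23] read 'd'  n10⇒n4 (via fail)
[24] read 'b'  n4⇒n5
[25] read 'd'  n5⇒n6
[26] read 'd'  n6⇒n7
[27] read 'b'  n7⇒n8
[28] read 'e'  n8⇒n9  ** P1@[23:28]
[29] read 'a'  n9⇒n11 (via fail)
[30] read 'a'  n11⇒n17 (via fail)
[31] read 'd'  n17⇒n18
[32] read 'd'  n18⇒n19
[33] read 'a'  n19⇒n20
[34] read 'c'  n20⇒n21  ** P3@[29:34]
[35] read 'a'  n21⇒n22 (via fail)  ** P4@[34:35]
[36] read 'c'  n22⇒n1 (via fail)
[37] read 'd'  n1⇒n4 (via fail)
[38] read 'c'  n4⇒n1 (via fail)
[39] read 'c'  n1⇒n2
[40] read 'a'  n2⇒n3  ** P0@[38:40],P4@[39:40]
[41] read 'e'  n3⇒n10 (via fail)
[42] read 'a'  n10⇒n11
[43] read 'e'  n11⇒n12
[44] read 'b'  n12⇒n13
[45] read 'd'  n13⇒n14
[46] read 'd'  n14⇒n15  ** P2@[41:46]
[47] read 'c'  n15⇒n1 (via fail)
[48] read 'b'  n1⇒n0 (via fail)
[49] read 'e'  n0⇒n10
[50] read 'b'  n10⇒n0 (via fail)
[51] read 'd'  n0⇒n4
[52] read 'c'  n4⇒n1 (via fail)
[53] read 'd'  n1⇒n4 (via fail)
[54] read 'c'  n4⇒n1 (via fail)
[55] read 'a'  n1⇒n22  ** P4@[54:55]
[56] read 'b'  n22⇒n0 (via fail)
[57] read 'e'  n0⇒n10
[58] read 'c'  n10⇒n1 (via fail)
[59] read 'c'  n1⇒n2
[60] read 'a'  n2⇒n3  ** P0@[58:60],P4@[59:60]
[61] read 'b'  n3⇒n0 (via fail)
[62] read 'c'  n0⇒n1
[63] read 'c'  n1⇒n2
[64] read 'a'  n2⇒n3  ** P0@[62:64],P4@[63:64]
[65] read 'd'  n3⇒n4 (via fail)
[66] read 'b'  n4⇒n5
[67] read 'd'  n5⇒n6
[68] read 'd'  n6⇒n7
[69] read 'b'  n7⇒n8
[70] read 'e'  n8⇒n9  ** P1@[65:70]
[71] read 'a'  n9⇒n11 (via fail)
[72] read 'c'  n11⇒n1 (via fail)
[73] read 'e'  n1⇒n10 (via fail)
[74] read 'd'  n10⇒n4 (via fail)
[75] read 'a'  n4⇒n16 (via fail)
[76] read 'a'  n16⇒n17

Matches: [[5,2],[11,3],[19,2],[28,1],[34,3],[35,4],[40,0],[40,4],[46,2],[55,4],[60,0],[60,4],[64,0],[64,4],[70,1]]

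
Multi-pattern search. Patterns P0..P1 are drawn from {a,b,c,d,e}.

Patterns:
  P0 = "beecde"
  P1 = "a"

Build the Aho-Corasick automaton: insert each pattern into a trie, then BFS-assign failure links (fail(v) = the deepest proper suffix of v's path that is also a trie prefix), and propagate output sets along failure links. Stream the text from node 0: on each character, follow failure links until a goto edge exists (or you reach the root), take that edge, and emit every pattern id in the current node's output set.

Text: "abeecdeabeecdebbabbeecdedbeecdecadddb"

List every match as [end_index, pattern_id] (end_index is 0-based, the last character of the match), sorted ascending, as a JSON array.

Build:
Trie nodes:
  0='ε' goto a→7 b→1
  1='b' goto e→2
  2='be' goto e→3
  3='bee' goto c→4
  4='beec' goto d→5
  5='beecd' goto e→6
  6='beecde' goto ·  [P0 ends]
  7='a' goto ·  [P1 ends]

BFS fail/out derivation:
  fail(1) 'b': from fail(0)=0 chase 'b': 0 ⇒ 0;  out=∅∪out(0)=∅
  fail(7) 'a': from fail(0)=0 chase 'a': 0 ⇒ 0;  out={1}∪out(0)={1}
  fail(2) 'be': from fail(1)=0 chase 'e': 0 ⇒ 0;  out=∅∪out(0)=∅
  fail(3) 'bee': from fail(2)=0 chase 'e': 0 ⇒ 0;  out=∅∪out(0)=∅
  fail(4) 'beec': from fail(3)=0 chase 'c': 0 ⇒ 0;  out=∅∪out(0)=∅
  fail(5) 'beecd': from fail(4)=0 chase 'd': 0 ⇒ 0;  out=∅∪out(0)=∅
  fail(6) 'beecde': from fail(5)=0 chase 'e': 0 ⇒ 0;  out={0}∪out(0)={0}

Scan:
pos 0 'a': at 7  emit P1@[0:0]
pos 1 'b': at 1 (via fail)
pos 2 'e': at 2
pos 3 'e': at 3
pos 4 'c': at 4
pos 5 'd': at 5
pos 6 'e': at 6  emit P0@[1:6]
pos 7 'a': at 7 (via fail)  emit P1@[7:7]
pos 8 'b': at 1 (via fail)
pos 9 'e': at 2
pos 10 'e': at 3
pos 11 'c': at 4
pos 12 'd': at 5
pos 13 'e': at 6  emit P0@[8:13]
pos 14 'b': at 1 (via fail)
pos 15 'b': at 1 (via fail)
pos 16 'a': at 7 (via fail)  emit P1@[16:16]
pos 17 'b': at 1 (via fail)
pos 18 'b': at 1 (via fail)
pos 19 'e': at 2
pos 20 'e': at 3
pos 21 'c': at 4
pos 22 'd': at 5
pos 23 'e': at 6  emit P0@[18:23]
pos 24 'd': at 0 (via fail)
pos 25 'b': at 1
pos 26 'e': at 2
pos 27 'e': at 3
pos 28 'c': at 4
pos 29 'd': at 5
pos 30 'e': at 6  emit P0@[25:30]
pos 31 'c': at 0 (via fail)
pos 32 'a': at 7  emit P1@[32:32]
pos 33 'd': at 0 (via fail)
pos 34 'd': at 0
pos 35 'd': at 0
pos 36 'b': at 1

Matches: [[0,1],[6,0],[7,1],[13,0],[16,1],[23,0],[30,0],[32,1]]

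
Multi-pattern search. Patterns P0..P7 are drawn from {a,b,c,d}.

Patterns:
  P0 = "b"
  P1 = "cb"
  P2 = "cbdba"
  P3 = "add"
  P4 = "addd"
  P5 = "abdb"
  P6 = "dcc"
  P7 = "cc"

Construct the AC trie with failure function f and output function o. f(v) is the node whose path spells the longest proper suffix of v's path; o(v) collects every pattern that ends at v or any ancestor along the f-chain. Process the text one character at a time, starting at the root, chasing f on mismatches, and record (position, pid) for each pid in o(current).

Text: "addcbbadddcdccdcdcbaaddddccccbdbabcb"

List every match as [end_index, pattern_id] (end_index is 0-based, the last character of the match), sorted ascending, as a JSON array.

Construct AC machine:
Trie nodes:
  n0 'ε': a→7 b→1 c→2 d→14
  n1 'b': ·  ←P0
  n2 'c': b→3 c→17
  n3 'cb': d→4  ←P1
  n4 'cbd': b→5
  n5 'cbdb': a→6
  n6 'cbdba': ·  ←P2
  n7 'a': b→11 d→8
  n8 'ad': d→9
  n9 'add': d→10  ←P3
  n10 'addd': ·  ←P4
  n11 'ab': d→12
  n12 'abd': b→13
  n13 'abdb': ·  ←P5
  n14 'd': c→15
  n15 'dc': c→16
  n16 'dcc': ·  ←P6
  n17 'cc': ·  ←P7

Failure links (BFS by depth):
  n1('b'): parent n0 fail=0; on 'b' 0 → fail=0;  out {0}∪∅={0}
  n2('c'): parent n0 fail=0; on 'c' 0 → fail=0;  out ∅∪∅=∅
  n7('a'): parent n0 fail=0; on 'a' 0 → fail=0;  out ∅∪∅=∅
  n14('d'): parent n0 fail=0; on 'd' 0 → fail=0;  out ∅∪∅=∅
  n3('cb'): parent n2 fail=0; on 'b' 0 → fail=1;  out {1}∪{0}={0,1}
  n8('ad'): parent n7 fail=0; on 'd' 0 → fail=14;  out ∅∪∅=∅
  n11('ab'): parent n7 fail=0; on 'b' 0 → fail=1;  out ∅∪{0}={0}
  n15('dc'): parent n14 fail=0; on 'c' 0 → fail=2;  out ∅∪∅=∅
  n17('cc'): parent n2 fail=0; on 'c' 0 → fail=2;  out {7}∪∅={7}
  n4('cbd'): parent n3 fail=1; on 'd' 1→0 → fail=14;  out ∅∪∅=∅
  n9('add'): parent n8 fail=14; on 'd' 14→0 → fail=14;  out {3}∪∅={3}
  n12('abd'): parent n11 fail=1; on 'd' 1→0 → fail=14;  out ∅∪∅=∅
  n16('dcc'): parent n15 fail=2; on 'c' 2 → fail=17;  out {6}∪{7}={6,7}
  n5('cbdb'): parent n4 fail=14; on 'b' 14→0 → fail=1;  out ∅∪{0}={0}
  n10('addd'): parent n9 fail=14; on 'd' 14→0 → fail=14;  out {4}∪∅={4}
  n13('abdb'): parent n12 fail=14; on 'b' 14→0 → fail=1;  out {5}∪{0}={0,5}
  n6('cbdba'): parent n5 fail=1; on 'a' 1→0 → fail=7;  out {2}∪∅={2}

Scan:
pos 0 'a': at 7
pos 1 'd': at 8
pos 2 'd': at 9  emit P3@[0:2]
pos 3 'c': at 15 ·f
pos 4 'b': at 3 ·f  emit P0@[4:4],P1@[3:4]
pos 5 'b': at 1 ·f  emit P0@[5:5]
pos 6 'a': at 7 ·f
pos 7 'd': at 8
pos 8 'd': at 9  emit P3@[6:8]
pos 9 'd': at 10  emit P4@[6:9]
pos 10 'c': at 15 ·f
pos 11 'd': at 14 ·f
pos 12 'c': at 15
pos 13 'c': at 16  emit P6@[11:13],P7@[12:13]
pos 14 'd': at 14 ·f
pos 15 'c': at 15
pos 16 'd': at 14 ·f
pos 17 'c': at 15
pos 18 'b': at 3 ·f  emit P0@[18:18],P1@[17:18]
pos 19 'a': at 7 ·f
pos 20 'a': at 7 ·f
pos 21 'd': at 8
pos 22 'd': at 9  emit P3@[20:22]
pos 23 'd': at 10  emit P4@[20:23]
pos 24 'd': at 14 ·f
pos 25 'c': at 15
pos 26 'c': at 16  emit P6@[24:26],P7@[25:26]
pos 27 'c': at 17 ·f  emit P7@[26:27]
pos 28 'c': at 17 ·f  emit P7@[27:28]
pos 29 'b': at 3 ·f  emit P0@[29:29],P1@[28:29]
pos 30 'd': at 4
pos 31 'b': at 5  emit P0@[31:31]
pos 32 'a': at 6  emit P2@[28:32]
pos 33 'b': at 11 ·f  emit P0@[33:33]
pos 34 'c': at 2 ·f
pos 35 'b': at 3  emit P0@[35:35],P1@[34:35]

Result: [[2,3],[4,0],[4,1],[5,0],[8,3],[9,4],[13,6],[13,7],[18,0],[18,1],[22,3],[23,4],[26,6],[26,7],[27,7],[28,7],[29,0],[29,1],[31,0],[32,2],[33,0],[35,0],[35,1]]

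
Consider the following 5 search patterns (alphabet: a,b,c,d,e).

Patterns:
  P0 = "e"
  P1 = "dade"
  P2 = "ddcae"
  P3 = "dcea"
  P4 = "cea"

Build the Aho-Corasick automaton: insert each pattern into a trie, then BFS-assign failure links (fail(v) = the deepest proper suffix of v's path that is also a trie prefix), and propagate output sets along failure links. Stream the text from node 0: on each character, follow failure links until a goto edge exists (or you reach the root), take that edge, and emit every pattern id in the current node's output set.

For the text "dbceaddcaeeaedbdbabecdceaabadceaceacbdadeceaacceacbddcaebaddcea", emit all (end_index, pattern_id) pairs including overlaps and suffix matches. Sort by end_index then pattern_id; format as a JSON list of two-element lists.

Build automaton:
Trie nodes:
  n0 'ε': c→13 d→2 e→1
  n1 'e': ·  [P0 ends]
  n2 'd': a→3 c→10 d→6
  n3 'da': d→4
  n4 'dad': e→5
  n5 'dade': ·  [P1 ends]
  n6 'dd': c→7
  n7 'ddc': a→8
  n8 'ddca': e→9
  n9 'ddcae': ·  [P2 ends]
  n10 'dc': e→11
  n11 'dce': a→12
  n12 'dcea': ·  [P3 ends]
  n13 'c': e→14
  n14 'ce': a→15
  n15 'cea': ·  [P4 ends]

BFS fail/out derivation:
  fail(1) 'e': from fail(0)=0 chase 'e': 0 ⇒ 0;  out={0}∪out(0)={0}
  fail(2) 'd': from fail(0)=0 chase 'd': 0 ⇒ 0;  out=∅∪out(0)=∅
  fail(13) 'c': from fail(0)=0 chase 'c': 0 ⇒ 0;  out=∅∪out(0)=∅
  fail(3) 'da': from fail(2)=0 chase 'a': 0 ⇒ 0;  out=∅∪out(0)=∅
  fail(6) 'dd': from fail(2)=0 chase 'd': 0 ⇒ 2;  out=∅∪out(2)=∅
  fail(10) 'dc': from fail(2)=0 chase 'c': 0 ⇒ 13;  out=∅∪out(13)=∅
  fail(14) 'ce': from fail(13)=0 chase 'e': 0 ⇒ 1;  out=∅∪out(1)={0}
  fail(4) 'dad': from fail(3)=0 chase 'd': 0 ⇒ 2;  out=∅∪out(2)=∅
  fail(7) 'ddc': from fail(6)=2 chase 'c': 2 ⇒ 10;  out=∅∪out(10)=∅
  fail(11) 'dce': from fail(10)=13 chase 'e': 13 ⇒ 14;  out=∅∪out(14)={0}
  fail(15) 'cea': from fail(14)=1 chase 'a': 1→0 ⇒ 0;  out={4}∪out(0)={4}
  fail(5) 'dade': from fail(4)=2 chase 'e': 2→0 ⇒ 1;  out={1}∪out(1)={0,1}
  fail(8) 'ddca': from fail(7)=10 chase 'a': 10→13→0 ⇒ 0;  out=∅∪out(0)=∅
  fail(12) 'dcea': from fail(11)=14 chase 'a': 14 ⇒ 15;  out={3}∪out(15)={3,4}
  fail(9) 'ddcae': from fail(8)=0 chase 'e': 0 ⇒ 1;  out={2}∪out(1)={0,2}

Text stream:
[0] read 'd'  n0⇒n2
[1] read 'b'  n2⇒n0 (via fail)
[2] read 'c'  n0⇒n13
[3] read 'e'  n13⇒n14  emit P0@[3:3]
[4] read 'a'  n14⇒n15  emit P4@[2:4]
[5] read 'd'  n15⇒n2 (via fail)
[6] read 'd'  n2⇒n6
[7] read 'c'  n6⇒n7
[8] read 'a'  n7⇒n8
[9] read 'e'  n8⇒n9  emit P0@[9:9],P2@[5:9]
[10] read 'e'  n9⇒n1 (via fail)  emit P0@[10:10]
[11] read 'a'  n1⇒n0 (via fail)
[12] read 'e'  n0⇒n1  emit P0@[12:12]
[13] read 'd'  n1⇒n2 (via fail)
[14] read 'b'  n2⇒n0 (via fail)
[15] read 'd'  n0⇒n2
[16] read 'b'  n2⇒n0 (via fail)
[17] read 'a'  n0⇒n0
[18] read 'b'  n0⇒n0
[19] read 'e'  n0⇒n1  emit P0@[19:19]
[20] read 'c'  n1⇒n13 (via fail)
[21] read 'd'  n13⇒n2 (via fail)
[22] read 'c'  n2⇒n10
[23] read 'e'  n10⇒n11  emit P0@[23:23]
[24] read 'a'  n11⇒n12  emit P3@[21:24],P4@[22:24]
[25] read 'a'  n12⇒n0 (via fail)
[26] read 'b'  n0⇒n0
[27] read 'a'  n0⇒n0
[28] read 'd'  n0⇒n2
[29] read 'c'  n2⇒n10
[30] read 'e'  n10⇒n11  emit P0@[30:30]
[31] read 'a'  n11⇒n12  emit P3@[28:31],P4@[29:31]
[32] read 'c'  n12⇒n13 (via fail)
[33] read 'e'  n13⇒n14  emit P0@[33:33]
[34] read 'a'  n14⇒n15  emit P4@[32:34]
[35] read 'c'  n15⇒n13 (via fail)
[36] read 'b'  n13⇒n0 (via fail)
[37] read 'd'  n0⇒n2
[38] read 'a'  n2⇒n3
[39] read 'd'  n3⇒n4
[40] read 'e'  n4⇒n5  emit P0@[40:40],P1@[37:40]
[41] read 'c'  n5⇒n13 (via fail)
[42] read 'e'  n13⇒n14  emit P0@[42:42]
[43] read 'a'  n14⇒n15  emit P4@[41:43]
[44] read 'a'  n15⇒n0 (via fail)
[45] read 'c'  n0⇒n13
[46] read 'c'  n13⇒n13 (via fail)
[47] read 'e'  n13⇒n14  emit P0@[47:47]
[48] read 'a'  n14⇒n15  emit P4@[46:48]
[49] read 'c'  n15⇒n13 (via fail)
[50] read 'b'  n13⇒n0 (via fail)
[51] read 'd'  n0⇒n2
[52] read 'd'  n2⇒n6
[53] read 'c'  n6⇒n7
[54] read 'a'  n7⇒n8
[55] read 'e'  n8⇒n9  emit P0@[55:55],P2@[51:55]
[56] read 'b'  n9⇒n0 (via fail)
[57] read 'a'  n0⇒n0
[58] read 'd'  n0⇒n2
[59] read 'd'  n2⇒n6
[60] read 'c'  n6⇒n7
[61] read 'e'  n7⇒n11 (via fail)  emit P0@[61:61]
[62] read 'a'  n11⇒n12  emit P3@[59:62],P4@[60:62]

All matches (sorted): [[3,0],[4,4],[9,0],[9,2],[10,0],[12,0],[19,0],[23,0],[24,3],[24,4],[30,0],[31,3],[31,4],[33,0],[34,4],[40,0],[40,1],[42,0],[43,4],[47,0],[48,4],[55,0],[55,2],[61,0],[62,3],[62,4]]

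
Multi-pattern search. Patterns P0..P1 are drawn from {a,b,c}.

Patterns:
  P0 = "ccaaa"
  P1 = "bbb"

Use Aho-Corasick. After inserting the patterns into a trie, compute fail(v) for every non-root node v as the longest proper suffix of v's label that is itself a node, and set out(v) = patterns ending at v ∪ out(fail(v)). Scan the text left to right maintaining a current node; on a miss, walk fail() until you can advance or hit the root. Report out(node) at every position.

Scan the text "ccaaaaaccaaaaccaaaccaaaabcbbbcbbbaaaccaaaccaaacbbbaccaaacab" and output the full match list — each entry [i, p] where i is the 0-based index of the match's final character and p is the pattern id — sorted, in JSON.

Build:
Trie (insert patterns):
  n0 'ε': b→6 c→1
  n1 'c': c→2
  n2 'cc': a→3
  n3 'cca': a→4
  n4 'ccaa': a→5
  n5 'ccaaa': ·  ←P0
  n6 'b': b→7
  n7 'bb': b→8
  n8 'bbb': ·  ←P1

BFS fail/out derivation:
  fail(1) 'c': from fail(0)=0 chase 'c': 0 ⇒ 0;  out=∅∪out(0)=∅
  fail(6) 'b': from fail(0)=0 chase 'b': 0 ⇒ 0;  out=∅∪out(0)=∅
  fail(2) 'cc': from fail(1)=0 chase 'c': 0 ⇒ 1;  out=∅∪out(1)=∅
  fail(7) 'bb': from fail(6)=0 chase 'b': 0 ⇒ 6;  out=∅∪out(6)=∅
  fail(3) 'cca': from fail(2)=1 chase 'a': 1→0 ⇒ 0;  out=∅∪out(0)=∅
  fail(8) 'bbb': from fail(7)=6 chase 'b': 6 ⇒ 7;  out={1}∪out(7)={1}
  fail(4) 'ccaa': from fail(3)=0 chase 'a': 0 ⇒ 0;  out=∅∪out(0)=∅
  fail(5) 'ccaaa': from fail(4)=0 chase 'a': 0 ⇒ 0;  out={0}∪out(0)={0}

Scan:
i=0 'c': node 0→1
i=1 'c': node 1→2
i=2 'a': node 2→3
i=3 'a': node 3→4
i=4 'a': node 4→5  → match P0@[0:4]
i=5 'a': node 5→0 ·f
i=6 'a': node 0→0
i=7 'c': node 0→1
i=8 'c': node 1→2
i=9 'a': node 2→3
i=10 'a': node 3→4
i=11 'a': node 4→5  → match P0@[7:11]
i=12 'a': node 5→0 ·f
i=13 'c': node 0→1
i=14 'c': node 1→2
i=15 'a': node 2→3
i=16 'a': node 3→4
i=17 'a': node 4→5  → match P0@[13:17]
i=18 'c': node 5→1 ·f
i=19 'c': node 1→2
i=20 'a': node 2→3
i=21 'a': node 3→4
i=22 'a': node 4→5  → match P0@[18:22]
i=23 'a': node 5→0 ·f
i=24 'b': node 0→6
i=25 'c': node 6→1 ·f
i=26 'b': node 1→6 ·f
i=27 'b': node 6→7
i=28 'b': node 7→8  → match P1@[26:28]
i=29 'c': node 8→1 ·f
i=30 'b': node 1→6 ·f
i=31 'b': node 6→7
i=32 'b': node 7→8  → match P1@[30:32]
i=33 'a': node 8→0 ·f
i=34 'a': node 0→0
i=35 'a': node 0→0
i=36 'c': node 0→1
i=37 'c': node 1→2
i=38 'a': node 2→3
i=39 'a': node 3→4
i=40 'a': node 4→5  → match P0@[36:40]
i=41 'c': node 5→1 ·f
i=42 'c': node 1→2
i=43 'a': node 2→3
i=44 'a': node 3→4
i=45 'a': node 4→5  → match P0@[41:45]
i=46 'c': node 5→1 ·f
i=47 'b': node 1→6 ·f
i=48 'b': node 6→7
i=49 'b': node 7→8  → match P1@[47:49]
i=50 'a': node 8→0 ·f
i=51 'c': node 0→1
i=52 'c': node 1→2
i=53 'a': node 2→3
i=54 'a': node 3→4
i=55 'a': node 4→5  → match P0@[51:55]
i=56 'c': node 5→1 ·f
i=57 'a': node 1→0 ·f
i=58 'b': node 0→6

All matches (sorted): [[4,0],[11,0],[17,0],[22,0],[28,1],[32,1],[40,0],[45,0],[49,1],[55,0]]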